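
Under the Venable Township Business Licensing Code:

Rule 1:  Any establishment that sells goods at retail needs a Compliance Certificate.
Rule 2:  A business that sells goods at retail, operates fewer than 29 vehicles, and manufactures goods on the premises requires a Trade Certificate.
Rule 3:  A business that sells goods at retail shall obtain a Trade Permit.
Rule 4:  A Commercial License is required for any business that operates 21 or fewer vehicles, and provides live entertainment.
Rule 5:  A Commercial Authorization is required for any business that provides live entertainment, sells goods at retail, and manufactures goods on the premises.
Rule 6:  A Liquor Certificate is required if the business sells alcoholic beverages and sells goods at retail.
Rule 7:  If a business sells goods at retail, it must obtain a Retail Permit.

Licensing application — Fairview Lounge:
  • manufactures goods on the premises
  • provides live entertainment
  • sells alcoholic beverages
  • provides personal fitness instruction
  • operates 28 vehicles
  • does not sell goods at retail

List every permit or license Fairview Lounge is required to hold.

None

Rule 1: does not sell goods at retail → Compliance Certificate not required.
Rule 2: does not sell goods at retail; vehicles 28 < 29; manufactures goods on the premises → Trade Certificate not required.
Rule 3: does not sell goods at retail → Trade Permit not required.
Rule 4: vehicles 28 > 21; provides live entertainment → Commercial License not required.
Rule 5: provides live entertainment; does not sell goods at retail; manufactures goods on the premises → Commercial Authorization not required.
Rule 6: sells alcoholic beverages; does not sell goods at retail → Liquor Certificate not required.
Rule 7: does not sell goods at retail → Retail Permit not required.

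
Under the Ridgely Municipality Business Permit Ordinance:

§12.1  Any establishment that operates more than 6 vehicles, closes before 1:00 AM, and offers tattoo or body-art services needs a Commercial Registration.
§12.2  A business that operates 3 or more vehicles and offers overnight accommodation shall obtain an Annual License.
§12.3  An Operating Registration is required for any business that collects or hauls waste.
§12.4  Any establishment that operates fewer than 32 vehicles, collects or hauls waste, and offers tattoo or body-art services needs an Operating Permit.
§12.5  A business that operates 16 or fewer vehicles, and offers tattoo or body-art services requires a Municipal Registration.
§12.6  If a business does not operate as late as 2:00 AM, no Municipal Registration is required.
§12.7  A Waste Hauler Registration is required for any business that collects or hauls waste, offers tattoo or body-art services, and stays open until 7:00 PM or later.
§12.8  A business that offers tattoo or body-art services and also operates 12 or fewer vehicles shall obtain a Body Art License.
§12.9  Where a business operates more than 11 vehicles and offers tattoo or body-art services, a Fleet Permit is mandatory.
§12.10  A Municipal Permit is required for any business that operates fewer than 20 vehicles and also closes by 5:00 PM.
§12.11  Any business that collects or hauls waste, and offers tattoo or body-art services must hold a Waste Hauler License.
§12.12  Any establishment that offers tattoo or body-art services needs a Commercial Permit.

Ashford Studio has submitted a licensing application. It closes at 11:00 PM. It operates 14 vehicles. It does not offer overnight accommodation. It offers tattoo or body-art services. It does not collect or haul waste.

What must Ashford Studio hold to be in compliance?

§12.1 vehicles 14 > 6; closes 11:00 PM, at/before 1:00 AM; offers tattoo or body-art services → Commercial Registration required.
§12.2 vehicles 14 ≥ 3; does not offer overnight accommodation → Annual License not required.
§12.3 does not collect or haul waste → Operating Registration not required.
§12.4 vehicles 14 < 32; does not collect or haul waste; offers tattoo or body-art services → Operating Permit not required.
§12.5 vehicles 14 ≤ 16; offers tattoo or body-art services → Municipal Registration required.
§12.6 closes 11:00 PM, at/before 2:00 AM → exempt from Municipal Registration.
§12.7 does not collect or haul waste; offers tattoo or body-art services; closes 11:00 PM, after 7:00 PM → Waste Hauler Registration not required.
§12.8 offers tattoo or body-art services; vehicles 14 > 12 → Body Art License not required.
§12.9 vehicles 14 > 11; offers tattoo or body-art services → Fleet Permit required.
§12.10 vehicles 14 < 20; closes 11:00 PM, after 5:00 PM → Municipal Permit not required.
§12.11 does not collect or haul waste; offers tattoo or body-art services → Waste Hauler License not required.
§12.12 offers tattoo or body-art services → Commercial Permit required.

Commercial Permit, Commercial Registration, Fleet Permit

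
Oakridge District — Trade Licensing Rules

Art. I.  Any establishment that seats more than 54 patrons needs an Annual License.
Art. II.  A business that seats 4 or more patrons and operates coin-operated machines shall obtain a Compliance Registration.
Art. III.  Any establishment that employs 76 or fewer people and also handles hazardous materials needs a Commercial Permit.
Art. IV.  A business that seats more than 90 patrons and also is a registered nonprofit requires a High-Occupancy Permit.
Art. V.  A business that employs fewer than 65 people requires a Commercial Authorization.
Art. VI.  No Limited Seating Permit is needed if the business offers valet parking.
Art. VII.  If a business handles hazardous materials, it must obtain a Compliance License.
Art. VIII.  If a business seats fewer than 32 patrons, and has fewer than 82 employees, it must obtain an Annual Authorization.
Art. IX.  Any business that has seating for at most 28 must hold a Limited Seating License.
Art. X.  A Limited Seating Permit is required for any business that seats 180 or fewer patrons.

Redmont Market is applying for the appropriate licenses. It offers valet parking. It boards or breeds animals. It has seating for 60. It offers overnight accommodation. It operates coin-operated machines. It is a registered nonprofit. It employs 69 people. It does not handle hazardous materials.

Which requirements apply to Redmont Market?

Art. I. seating 60 > 54 → Annual License required.
Art. II. seating 60 ≥ 4; operates coin-operated machines → Compliance Registration required.
Art. III. employees 69 ≤ 76; does not handle hazardous materials → Commercial Permit not required.
Art. IV. seating 60 ≤ 90; is a registered nonprofit → High-Occupancy Permit not required.
Art. V. employees 69 ≥ 65 → Commercial Authorization not required.
Art. VI. offers valet parking → exempt from Limited Seating Permit.
Art. VII. does not handle hazardous materials → Compliance License not required.
Art. VIII. seating 60 ≥ 32; employees 69 < 82 → Annual Authorization not required.
Art. IX. seating 60 > 28 → Limited Seating License not required.
Art. X. seating 60 ≤ 180 → Limited Seating Permit required.

Annual License, Compliance Registration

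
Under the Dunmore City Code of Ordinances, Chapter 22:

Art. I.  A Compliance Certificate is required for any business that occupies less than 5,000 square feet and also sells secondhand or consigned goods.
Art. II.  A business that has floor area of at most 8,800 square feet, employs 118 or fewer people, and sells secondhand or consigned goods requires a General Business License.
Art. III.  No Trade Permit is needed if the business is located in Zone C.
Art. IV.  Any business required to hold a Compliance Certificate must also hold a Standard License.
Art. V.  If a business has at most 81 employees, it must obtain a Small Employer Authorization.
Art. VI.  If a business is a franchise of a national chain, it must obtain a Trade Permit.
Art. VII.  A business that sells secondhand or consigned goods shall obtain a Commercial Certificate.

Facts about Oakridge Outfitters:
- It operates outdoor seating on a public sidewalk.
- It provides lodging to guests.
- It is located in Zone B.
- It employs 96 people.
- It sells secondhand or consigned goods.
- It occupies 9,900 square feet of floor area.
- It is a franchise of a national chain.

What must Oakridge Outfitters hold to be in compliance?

Art. I. floor area 9,900 square feet ≥ 5,000 square feet; sells secondhand or consigned goods → Compliance Certificate not required.
Art. II. floor area 9,900 square feet > 8,800 square feet; employees 96 ≤ 118; sells secondhand or consigned goods → General Business License not required.
Art. III. is located in Zone B (not: is located in Zone C) → Trade Permit exemption does not apply.
Art. IV. Compliance Certificate is not required → no effect.
Art. V. employees 96 > 81 → Small Employer Authorization not required.
Art. VI. is a franchise of a national chain → Trade Permit required.
Art. VII. sells secondhand or consigned goods → Commercial Certificate required.

Commercial Certificate, Trade Permit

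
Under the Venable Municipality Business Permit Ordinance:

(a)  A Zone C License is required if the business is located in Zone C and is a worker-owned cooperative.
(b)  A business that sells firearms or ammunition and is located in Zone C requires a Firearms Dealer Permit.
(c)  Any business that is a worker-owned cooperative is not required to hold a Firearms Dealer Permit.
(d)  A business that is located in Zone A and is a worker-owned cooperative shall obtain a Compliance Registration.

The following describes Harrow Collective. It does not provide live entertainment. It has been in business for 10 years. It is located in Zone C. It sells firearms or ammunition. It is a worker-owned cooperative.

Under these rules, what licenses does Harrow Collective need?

(a) is located in Zone C; is a worker-owned cooperative → Zone C License required.
(b) sells firearms or ammunition; is located in Zone C → Firearms Dealer Permit required.
(c) is a worker-owned cooperative → exempt from Firearms Dealer Permit.
(d) is located in Zone C (not: is located in Zone A); is a worker-owned cooperative → Compliance Registration not required.

Zone C License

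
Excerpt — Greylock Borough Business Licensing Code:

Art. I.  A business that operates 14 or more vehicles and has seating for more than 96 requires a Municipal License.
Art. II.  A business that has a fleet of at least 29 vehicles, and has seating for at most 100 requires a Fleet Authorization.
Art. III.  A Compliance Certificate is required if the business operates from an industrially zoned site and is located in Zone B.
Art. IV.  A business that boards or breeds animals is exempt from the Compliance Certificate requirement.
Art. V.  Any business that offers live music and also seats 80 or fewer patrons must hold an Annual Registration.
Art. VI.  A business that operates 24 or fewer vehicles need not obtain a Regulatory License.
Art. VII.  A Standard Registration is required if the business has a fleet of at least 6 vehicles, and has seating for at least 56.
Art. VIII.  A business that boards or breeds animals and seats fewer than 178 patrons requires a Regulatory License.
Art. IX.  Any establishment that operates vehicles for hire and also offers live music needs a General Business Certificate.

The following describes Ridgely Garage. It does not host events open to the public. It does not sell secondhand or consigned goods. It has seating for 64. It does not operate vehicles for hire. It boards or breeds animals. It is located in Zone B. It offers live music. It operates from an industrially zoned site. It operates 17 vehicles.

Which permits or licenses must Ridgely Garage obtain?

Art. I. vehicles 17 ≥ 14; seating 64 ≤ 96 → Municipal License not required.
Art. II. vehicles 17 < 29; seating 64 ≤ 100 → Fleet Authorization not required.
Art. III. operates from an industrially zoned site; is located in Zone B → Compliance Certificate required.
Art. IV. boards or breeds animals → exempt from Compliance Certificate.
Art. V. offers live music; seating 64 ≤ 80 → Annual Registration required.
Art. VI. vehicles 17 ≤ 24 → exempt from Regulatory License.
Art. VII. vehicles 17 ≥ 6; seating 64 ≥ 56 → Standard Registration required.
Art. VIII. boards or breeds animals; seating 64 < 178 → Regulatory License required.
Art. IX. does not operate vehicles for hire; offers live music → General Business Certificate not required.

Annual Registration, Standard Registration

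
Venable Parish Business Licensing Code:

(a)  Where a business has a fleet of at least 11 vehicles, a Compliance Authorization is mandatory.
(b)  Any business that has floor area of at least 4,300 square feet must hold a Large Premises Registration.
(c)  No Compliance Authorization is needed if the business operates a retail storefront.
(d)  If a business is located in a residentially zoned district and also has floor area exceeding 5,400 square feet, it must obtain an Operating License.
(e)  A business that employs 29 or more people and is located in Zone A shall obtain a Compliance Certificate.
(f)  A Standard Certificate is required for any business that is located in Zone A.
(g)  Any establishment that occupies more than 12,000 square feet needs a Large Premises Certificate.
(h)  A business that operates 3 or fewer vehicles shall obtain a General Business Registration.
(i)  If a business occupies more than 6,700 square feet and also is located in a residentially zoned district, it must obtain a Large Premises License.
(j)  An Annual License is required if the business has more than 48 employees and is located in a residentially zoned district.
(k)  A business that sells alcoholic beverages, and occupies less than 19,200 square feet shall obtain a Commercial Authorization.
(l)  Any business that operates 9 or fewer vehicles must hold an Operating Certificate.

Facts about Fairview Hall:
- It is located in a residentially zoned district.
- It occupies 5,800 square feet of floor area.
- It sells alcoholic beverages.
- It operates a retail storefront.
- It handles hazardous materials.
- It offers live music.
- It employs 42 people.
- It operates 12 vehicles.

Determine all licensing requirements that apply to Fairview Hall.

(a) vehicles 12 ≥ 11 → Compliance Authorization required.
(b) floor area 5,800 square feet ≥ 4,300 square feet → Large Premises Registration required.
(c) operates a retail storefront → exempt from Compliance Authorization.
(d) is located in a residentially zoned district; floor area 5,800 square feet > 5,400 square feet → Operating License required.
(e) employees 42 ≥ 29; is located in a residentially zoned district (not: is located in Zone A) → Compliance Certificate not required.
(f) is located in a residentially zoned district (not: is located in Zone A) → Standard Certificate not required.
(g) floor area 5,800 square feet ≤ 12,000 square feet → Large Premises Certificate not required.
(h) vehicles 12 > 3 → General Business Registration not required.
(i) floor area 5,800 square feet ≤ 6,700 square feet; is located in a residentially zoned district → Large Premises License not required.
(j) employees 42 ≤ 48; is located in a residentially zoned district → Annual License not required.
(k) sells alcoholic beverages; floor area 5,800 square feet < 19,200 square feet → Commercial Authorization required.
(l) vehicles 12 > 9 → Operating Certificate not required.

Commercial Authorization, Large Premises Registration, Operating License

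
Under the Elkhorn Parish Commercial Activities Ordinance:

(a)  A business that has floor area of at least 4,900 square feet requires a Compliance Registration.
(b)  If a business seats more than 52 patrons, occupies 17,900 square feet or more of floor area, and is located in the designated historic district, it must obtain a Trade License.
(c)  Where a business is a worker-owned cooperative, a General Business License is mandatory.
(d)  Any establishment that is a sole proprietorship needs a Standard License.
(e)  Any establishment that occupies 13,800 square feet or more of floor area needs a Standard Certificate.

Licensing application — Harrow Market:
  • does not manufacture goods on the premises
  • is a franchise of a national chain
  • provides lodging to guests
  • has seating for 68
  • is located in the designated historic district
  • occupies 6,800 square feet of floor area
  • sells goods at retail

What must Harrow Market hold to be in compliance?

Compliance Registration

(a) floor area 6,800 square feet ≥ 4,900 square feet → Compliance Registration required.
(b) seating 68 > 52; floor area 6,800 square feet < 17,900 square feet; is located in the designated historic district → Trade License not required.
(c) is a franchise of a national chain (not: is a worker-owned cooperative) → General Business License not required.
(d) is a franchise of a national chain (not: is a sole proprietorship) → Standard License not required.
(e) floor area 6,800 square feet < 13,800 square feet → Standard Certificate not required.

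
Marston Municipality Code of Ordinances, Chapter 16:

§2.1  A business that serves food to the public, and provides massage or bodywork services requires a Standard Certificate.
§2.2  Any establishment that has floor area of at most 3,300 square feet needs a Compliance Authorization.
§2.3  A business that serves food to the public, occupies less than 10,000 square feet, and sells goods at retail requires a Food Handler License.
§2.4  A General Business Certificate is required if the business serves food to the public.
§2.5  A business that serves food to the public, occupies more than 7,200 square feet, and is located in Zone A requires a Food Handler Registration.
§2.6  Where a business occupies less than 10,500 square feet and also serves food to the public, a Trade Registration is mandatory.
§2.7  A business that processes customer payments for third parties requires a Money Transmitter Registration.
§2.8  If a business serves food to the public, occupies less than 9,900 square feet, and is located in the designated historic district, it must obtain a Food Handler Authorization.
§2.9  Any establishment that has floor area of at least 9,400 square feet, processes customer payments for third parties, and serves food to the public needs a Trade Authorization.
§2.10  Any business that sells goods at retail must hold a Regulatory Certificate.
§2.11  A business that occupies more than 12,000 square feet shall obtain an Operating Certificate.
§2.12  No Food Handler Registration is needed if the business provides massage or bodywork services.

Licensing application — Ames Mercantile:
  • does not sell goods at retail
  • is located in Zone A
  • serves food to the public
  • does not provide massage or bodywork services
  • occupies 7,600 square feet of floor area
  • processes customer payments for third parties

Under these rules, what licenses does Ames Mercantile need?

Food Handler Registration, General Business Certificate, Money Transmitter Registration, Trade Registration

§2.1 serves food to the public; does not provide massage or bodywork services → Standard Certificate not required.
§2.2 floor area 7,600 square feet > 3,300 square feet → Compliance Authorization not required.
§2.3 serves food to the public; floor area 7,600 square feet < 10,000 square feet; does not sell goods at retail → Food Handler License not required.
§2.4 serves food to the public → General Business Certificate required.
§2.5 serves food to the public; floor area 7,600 square feet > 7,200 square feet; is located in Zone A → Food Handler Registration required.
§2.6 floor area 7,600 square feet < 10,500 square feet; serves food to the public → Trade Registration required.
§2.7 processes customer payments for third parties → Money Transmitter Registration required.
§2.8 serves food to the public; floor area 7,600 square feet < 9,900 square feet; is located in Zone A (not: is located in the designated historic district) → Food Handler Authorization not required.
§2.9 floor area 7,600 square feet < 9,400 square feet; processes customer payments for third parties; serves food to the public → Trade Authorization not required.
§2.10 does not sell goods at retail → Regulatory Certificate not required.
§2.11 floor area 7,600 square feet ≤ 12,000 square feet → Operating Certificate not required.
§2.12 does not provide massage or bodywork services → Food Handler Registration exemption does not apply.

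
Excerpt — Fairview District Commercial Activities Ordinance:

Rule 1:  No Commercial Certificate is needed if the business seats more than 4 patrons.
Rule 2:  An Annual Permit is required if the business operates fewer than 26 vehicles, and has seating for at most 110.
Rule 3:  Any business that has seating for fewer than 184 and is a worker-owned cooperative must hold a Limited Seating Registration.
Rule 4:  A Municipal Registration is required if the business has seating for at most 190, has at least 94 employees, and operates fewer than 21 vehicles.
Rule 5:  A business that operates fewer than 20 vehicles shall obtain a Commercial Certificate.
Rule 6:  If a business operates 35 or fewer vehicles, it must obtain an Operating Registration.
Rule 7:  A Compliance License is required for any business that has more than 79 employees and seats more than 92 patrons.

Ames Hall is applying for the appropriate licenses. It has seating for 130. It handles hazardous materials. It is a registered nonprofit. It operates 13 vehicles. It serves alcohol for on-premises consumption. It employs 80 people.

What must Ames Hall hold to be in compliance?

Rule 1: seating 130 > 4 → exempt from Commercial Certificate.
Rule 2: vehicles 13 < 26; seating 130 > 110 → Annual Permit not required.
Rule 3: seating 130 < 184; is a registered nonprofit (not: is a worker-owned cooperative) → Limited Seating Registration not required.
Rule 4: seating 130 ≤ 190; employees 80 < 94; vehicles 13 < 21 → Municipal Registration not required.
Rule 5: vehicles 13 < 20 → Commercial Certificate required.
Rule 6: vehicles 13 ≤ 35 → Operating Registration required.
Rule 7: employees 80 > 79; seating 130 > 92 → Compliance License required.

Compliance License, Operating Registration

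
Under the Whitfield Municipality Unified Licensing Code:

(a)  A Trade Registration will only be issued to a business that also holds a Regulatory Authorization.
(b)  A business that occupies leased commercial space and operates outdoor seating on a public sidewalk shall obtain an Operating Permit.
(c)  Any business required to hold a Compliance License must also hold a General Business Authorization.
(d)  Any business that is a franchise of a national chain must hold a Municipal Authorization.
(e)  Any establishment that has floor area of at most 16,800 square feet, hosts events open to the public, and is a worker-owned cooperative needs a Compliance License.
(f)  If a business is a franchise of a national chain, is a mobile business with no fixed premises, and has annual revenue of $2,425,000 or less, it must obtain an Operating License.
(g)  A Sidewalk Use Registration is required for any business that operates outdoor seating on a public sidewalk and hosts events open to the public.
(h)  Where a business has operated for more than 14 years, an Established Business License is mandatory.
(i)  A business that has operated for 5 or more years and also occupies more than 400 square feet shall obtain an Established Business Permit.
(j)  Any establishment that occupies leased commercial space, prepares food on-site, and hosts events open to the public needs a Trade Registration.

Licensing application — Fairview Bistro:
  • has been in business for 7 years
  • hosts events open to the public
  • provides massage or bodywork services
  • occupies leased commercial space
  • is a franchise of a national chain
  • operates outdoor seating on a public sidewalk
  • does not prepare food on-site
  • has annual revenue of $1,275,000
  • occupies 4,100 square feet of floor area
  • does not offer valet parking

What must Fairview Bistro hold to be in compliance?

Established Business Permit, Municipal Authorization, Operating Permit, Sidewalk Use Registration

(a) Trade Registration is not required → no effect.
(b) occupies leased commercial space; operates outdoor seating on a public sidewalk → Operating Permit required.
(c) Compliance License is not required → no effect.
(d) is a franchise of a national chain → Municipal Authorization required.
(e) floor area 4,100 square feet ≤ 16,800 square feet; hosts events open to the public; is a franchise of a national chain (not: is a worker-owned cooperative) → Compliance License not required.
(f) is a franchise of a national chain; occupies leased commercial space (not: is a mobile business with no fixed premises); revenue $1,275,000 ≤ $2,425,000 → Operating License not required.
(g) operates outdoor seating on a public sidewalk; hosts events open to the public → Sidewalk Use Registration required.
(h) years in business 7 ≤ 14 → Established Business License not required.
(i) years in business 7 ≥ 5; floor area 4,100 square feet > 400 square feet → Established Business Permit required.
(j) occupies leased commercial space; does not prepare food on-site; hosts events open to the public → Trade Registration not required.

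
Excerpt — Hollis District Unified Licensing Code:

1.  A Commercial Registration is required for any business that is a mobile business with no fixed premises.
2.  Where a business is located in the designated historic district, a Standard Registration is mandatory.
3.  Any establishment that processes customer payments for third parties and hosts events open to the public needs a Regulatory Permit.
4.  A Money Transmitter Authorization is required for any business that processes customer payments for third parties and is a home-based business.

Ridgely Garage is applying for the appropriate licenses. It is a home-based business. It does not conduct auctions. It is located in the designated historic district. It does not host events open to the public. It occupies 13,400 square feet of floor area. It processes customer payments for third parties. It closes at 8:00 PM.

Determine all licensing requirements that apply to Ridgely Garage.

1. is a home-based business (not: is a mobile business with no fixed premises) → Commercial Registration not required.
2. is located in the designated historic district → Standard Registration required.
3. processes customer payments for third parties; does not host events open to the public → Regulatory Permit not required.
4. processes customer payments for third parties; is a home-based business → Money Transmitter Authorization required.

Money Transmitter Authorization, Standard Registration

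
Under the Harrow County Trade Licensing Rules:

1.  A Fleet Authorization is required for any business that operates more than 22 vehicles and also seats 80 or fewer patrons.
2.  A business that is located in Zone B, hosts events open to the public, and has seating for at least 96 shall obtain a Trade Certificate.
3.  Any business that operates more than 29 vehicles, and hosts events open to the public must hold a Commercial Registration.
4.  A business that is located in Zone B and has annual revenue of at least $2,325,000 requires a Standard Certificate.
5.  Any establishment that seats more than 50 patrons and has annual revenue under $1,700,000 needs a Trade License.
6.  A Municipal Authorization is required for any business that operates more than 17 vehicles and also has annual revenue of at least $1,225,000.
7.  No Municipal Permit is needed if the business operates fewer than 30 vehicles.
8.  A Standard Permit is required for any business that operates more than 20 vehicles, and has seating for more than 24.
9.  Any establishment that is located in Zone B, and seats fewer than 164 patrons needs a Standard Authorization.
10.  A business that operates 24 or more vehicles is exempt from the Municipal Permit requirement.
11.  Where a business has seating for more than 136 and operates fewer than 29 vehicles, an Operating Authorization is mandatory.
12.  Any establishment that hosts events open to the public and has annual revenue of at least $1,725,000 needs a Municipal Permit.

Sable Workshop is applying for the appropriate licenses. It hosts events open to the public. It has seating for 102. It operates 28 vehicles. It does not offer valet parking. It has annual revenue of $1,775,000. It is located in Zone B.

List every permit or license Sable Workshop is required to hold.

Municipal Authorization, Standard Authorization, Standard Permit, Trade Certificate

1. vehicles 28 > 22; seating 102 > 80 → Fleet Authorization not required.
2. is located in Zone B; hosts events open to the public; seating 102 ≥ 96 → Trade Certificate required.
3. vehicles 28 ≤ 29; hosts events open to the public → Commercial Registration not required.
4. is located in Zone B; revenue $1,775,000 < $2,325,000 → Standard Certificate not required.
5. seating 102 > 50; revenue $1,775,000 ≥ $1,700,000 → Trade License not required.
6. vehicles 28 > 17; revenue $1,775,000 ≥ $1,225,000 → Municipal Authorization required.
7. vehicles 28 < 30 → exempt from Municipal Permit.
8. vehicles 28 > 20; seating 102 > 24 → Standard Permit required.
9. is located in Zone B; seating 102 < 164 → Standard Authorization required.
10. vehicles 28 ≥ 24 → exempt from Municipal Permit.
11. seating 102 ≤ 136; vehicles 28 < 29 → Operating Authorization not required.
12. hosts events open to the public; revenue $1,775,000 ≥ $1,725,000 → Municipal Permit required.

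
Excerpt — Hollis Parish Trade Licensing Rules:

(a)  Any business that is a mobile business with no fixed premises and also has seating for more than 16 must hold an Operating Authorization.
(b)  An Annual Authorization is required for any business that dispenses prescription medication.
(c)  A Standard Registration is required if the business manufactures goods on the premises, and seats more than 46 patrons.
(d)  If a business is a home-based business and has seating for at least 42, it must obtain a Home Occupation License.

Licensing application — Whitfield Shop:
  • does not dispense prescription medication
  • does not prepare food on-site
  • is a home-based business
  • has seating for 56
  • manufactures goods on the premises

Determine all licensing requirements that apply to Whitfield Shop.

Home Occupation License, Standard Registration

(a) is a home-based business (not: is a mobile business with no fixed premises); seating 56 > 16 → Operating Authorization not required.
(b) does not dispense prescription medication → Annual Authorization not required.
(c) manufactures goods on the premises; seating 56 > 46 → Standard Registration required.
(d) is a home-based business; seating 56 ≥ 42 → Home Occupation License required.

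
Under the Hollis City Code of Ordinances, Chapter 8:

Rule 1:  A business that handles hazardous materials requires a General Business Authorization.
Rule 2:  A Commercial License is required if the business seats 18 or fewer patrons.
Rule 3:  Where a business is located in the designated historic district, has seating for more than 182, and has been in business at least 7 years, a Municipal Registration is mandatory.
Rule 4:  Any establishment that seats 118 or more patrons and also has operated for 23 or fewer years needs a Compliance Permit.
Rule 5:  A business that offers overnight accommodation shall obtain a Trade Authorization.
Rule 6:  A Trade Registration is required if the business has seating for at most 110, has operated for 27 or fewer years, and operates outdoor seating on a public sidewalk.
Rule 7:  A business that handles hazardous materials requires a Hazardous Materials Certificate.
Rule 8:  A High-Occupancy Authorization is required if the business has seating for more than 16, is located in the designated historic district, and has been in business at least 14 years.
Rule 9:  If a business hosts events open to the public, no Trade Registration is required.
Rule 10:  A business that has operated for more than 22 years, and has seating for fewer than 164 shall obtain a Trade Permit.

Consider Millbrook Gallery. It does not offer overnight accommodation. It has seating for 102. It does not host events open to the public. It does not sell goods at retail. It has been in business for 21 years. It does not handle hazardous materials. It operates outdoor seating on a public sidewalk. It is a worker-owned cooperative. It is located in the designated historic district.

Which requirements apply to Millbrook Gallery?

Rule 1: does not handle hazardous materials → General Business Authorization not required.
Rule 2: seating 102 > 18 → Commercial License not required.
Rule 3: is located in the designated historic district; seating 102 ≤ 182; years in business 21 ≥ 7 → Municipal Registration not required.
Rule 4: seating 102 < 118; years in business 21 ≤ 23 → Compliance Permit not required.
Rule 5: does not offer overnight accommodation → Trade Authorization not required.
Rule 6: seating 102 ≤ 110; years in business 21 ≤ 27; operates outdoor seating on a public sidewalk → Trade Registration required.
Rule 7: does not handle hazardous materials → Hazardous Materials Certificate not required.
Rule 8: seating 102 > 16; is located in the designated historic district; years in business 21 ≥ 14 → High-Occupancy Authorization required.
Rule 9: does not host events open to the public → Trade Registration exemption does not apply.
Rule 10: years in business 21 ≤ 22; seating 102 < 164 → Trade Permit not required.

High-Occupancy Authorization, Trade Registration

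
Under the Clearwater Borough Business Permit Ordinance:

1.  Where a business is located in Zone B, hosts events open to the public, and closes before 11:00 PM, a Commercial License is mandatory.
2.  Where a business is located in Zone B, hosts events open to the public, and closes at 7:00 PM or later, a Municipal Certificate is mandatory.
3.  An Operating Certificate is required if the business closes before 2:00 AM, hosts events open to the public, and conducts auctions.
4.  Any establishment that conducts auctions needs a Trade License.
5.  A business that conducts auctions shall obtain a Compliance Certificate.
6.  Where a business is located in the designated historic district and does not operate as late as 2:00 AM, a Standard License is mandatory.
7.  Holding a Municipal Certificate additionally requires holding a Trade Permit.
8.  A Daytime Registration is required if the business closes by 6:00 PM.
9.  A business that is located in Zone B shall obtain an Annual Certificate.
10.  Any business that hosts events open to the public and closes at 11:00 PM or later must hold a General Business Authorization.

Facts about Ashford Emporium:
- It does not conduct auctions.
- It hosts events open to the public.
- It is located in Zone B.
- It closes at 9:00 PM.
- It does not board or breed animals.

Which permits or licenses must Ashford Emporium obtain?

Annual Certificate, Commercial License, Municipal Certificate, Trade Permit

1. is located in Zone B; hosts events open to the public; closes 9:00 PM, at/before 11:00 PM → Commercial License required.
2. is located in Zone B; hosts events open to the public; closes 9:00 PM, after 7:00 PM → Municipal Certificate required.
3. closes 9:00 PM, at/before 2:00 AM; hosts events open to the public; does not conduct auctions → Operating Certificate not required.
4. does not conduct auctions → Trade License not required.
5. does not conduct auctions → Compliance Certificate not required.
6. is located in Zone B (not: is located in the designated historic district); closes 9:00 PM, at/before 2:00 AM → Standard License not required.
7. Municipal Certificate is required → Trade Permit also required.
8. closes 9:00 PM, after 6:00 PM → Daytime Registration not required.
9. is located in Zone B → Annual Certificate required.
10. hosts events open to the public; closes 9:00 PM, at/before 11:00 PM → General Business Authorization not required.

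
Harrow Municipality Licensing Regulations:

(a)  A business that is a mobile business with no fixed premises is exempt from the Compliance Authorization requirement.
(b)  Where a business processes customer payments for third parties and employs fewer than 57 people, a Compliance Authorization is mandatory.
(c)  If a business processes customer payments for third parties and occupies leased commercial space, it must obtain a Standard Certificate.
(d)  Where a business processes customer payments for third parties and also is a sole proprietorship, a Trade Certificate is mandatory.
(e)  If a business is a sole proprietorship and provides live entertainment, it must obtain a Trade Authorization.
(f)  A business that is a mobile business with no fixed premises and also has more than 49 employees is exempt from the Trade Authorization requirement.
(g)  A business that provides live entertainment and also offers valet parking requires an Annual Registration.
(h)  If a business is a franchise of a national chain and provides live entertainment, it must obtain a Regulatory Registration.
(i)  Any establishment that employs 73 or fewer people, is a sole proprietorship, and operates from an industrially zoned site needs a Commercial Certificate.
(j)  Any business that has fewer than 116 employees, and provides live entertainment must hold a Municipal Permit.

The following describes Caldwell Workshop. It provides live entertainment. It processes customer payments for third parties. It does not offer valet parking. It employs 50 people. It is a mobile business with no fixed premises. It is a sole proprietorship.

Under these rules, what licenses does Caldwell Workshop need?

(a) is a mobile business with no fixed premises → exempt from Compliance Authorization.
(b) processes customer payments for third parties; employees 50 < 57 → Compliance Authorization required.
(c) processes customer payments for third parties; is a mobile business with no fixed premises (not: occupies leased commercial space) → Standard Certificate not required.
(d) processes customer payments for third parties; is a sole proprietorship → Trade Certificate required.
(e) is a sole proprietorship; provides live entertainment → Trade Authorization required.
(f) is a mobile business with no fixed premises; employees 50 > 49 → exempt from Trade Authorization.
(g) provides live entertainment; does not offer valet parking → Annual Registration not required.
(h) is a sole proprietorship (not: is a franchise of a national chain); provides live entertainment → Regulatory Registration not required.
(i) employees 50 ≤ 73; is a sole proprietorship; is a mobile business with no fixed premises (not: operates from an industrially zoned site) → Commercial Certificate not required.
(j) employees 50 < 116; provides live entertainment → Municipal Permit required.

Municipal Permit, Trade Certificate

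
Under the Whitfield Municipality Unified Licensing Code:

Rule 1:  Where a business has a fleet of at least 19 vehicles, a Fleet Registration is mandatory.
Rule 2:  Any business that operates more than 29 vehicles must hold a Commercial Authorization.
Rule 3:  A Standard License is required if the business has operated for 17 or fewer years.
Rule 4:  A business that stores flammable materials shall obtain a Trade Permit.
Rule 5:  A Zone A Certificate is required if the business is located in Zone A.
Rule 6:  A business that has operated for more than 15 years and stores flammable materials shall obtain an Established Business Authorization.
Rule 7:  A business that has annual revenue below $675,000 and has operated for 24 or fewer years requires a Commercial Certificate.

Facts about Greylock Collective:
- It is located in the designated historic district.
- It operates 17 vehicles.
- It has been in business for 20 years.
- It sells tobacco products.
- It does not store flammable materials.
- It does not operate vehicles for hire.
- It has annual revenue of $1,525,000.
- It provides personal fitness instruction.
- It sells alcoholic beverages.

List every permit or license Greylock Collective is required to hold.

Rule 1: vehicles 17 < 19 → Fleet Registration not required.
Rule 2: vehicles 17 ≤ 29 → Commercial Authorization not required.
Rule 3: years in business 20 > 17 → Standard License not required.
Rule 4: does not store flammable materials → Trade Permit not required.
Rule 5: is located in the designated historic district (not: is located in Zone A) → Zone A Certificate not required.
Rule 6: years in business 20 > 15; does not store flammable materials → Established Business Authorization not required.
Rule 7: revenue $1,525,000 ≥ $675,000; years in business 20 ≤ 24 → Commercial Certificate not required.

None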